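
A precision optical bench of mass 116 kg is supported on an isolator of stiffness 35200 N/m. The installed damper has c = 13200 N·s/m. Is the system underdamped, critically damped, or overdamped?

overdamped

c_c = 2√(k·m) = 4041 N·s/m; ζ = c/c_c = 13200/4041 = 3.27.
Since ζ > 1 the system is overdamped.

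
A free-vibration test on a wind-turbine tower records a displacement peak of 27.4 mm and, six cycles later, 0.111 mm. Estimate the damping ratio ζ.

Logarithmic decrement δ = (1/n)·ln(x₀/x_n) = (1/6)·ln(27.4/0.111) = (1/6)·ln(246.8) = 0.9181.
ζ = δ/√(4π² + δ²) = 0.9181/√(39.48 + 0.843) = 0.9181/6.350 = 0.1446.

0.145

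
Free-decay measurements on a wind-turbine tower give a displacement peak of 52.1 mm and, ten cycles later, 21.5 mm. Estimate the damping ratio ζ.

Logarithmic decrement δ = (1/n)·ln(x₀/x_n) = (1/10)·ln(52.1/21.5) = (1/10)·ln(2.423) = 0.08851.
ζ = δ/√(4π² + δ²) = 0.08851/√(39.48 + 0.00783) = 0.08851/6.284 = 0.01409.

0.0141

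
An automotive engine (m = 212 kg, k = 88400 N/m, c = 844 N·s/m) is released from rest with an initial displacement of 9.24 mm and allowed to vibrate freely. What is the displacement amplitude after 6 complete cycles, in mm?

ζ = c/(2√(km)) = 844/(2√(88400 × 212)) = 844/8658 = 0.09748.
Logarithmic decrement δ = 2πζ/√(1 − ζ²) = 2π × 0.09748/√(1 − 0.00950) = 0.6154.
After n cycles, x_n/x₀ = e^(−nδ), so x_6 = 9.24 × e^(−6 × 0.6154) = 9.24 × 0.02491 = 0.2302 mm.

0.230 mm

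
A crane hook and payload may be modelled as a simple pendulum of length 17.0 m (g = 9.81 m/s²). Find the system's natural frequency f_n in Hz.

For a simple pendulum ω_n = √(g/L) = √(9.81/17.0) = √0.5771 = 0.7596 rad/s.
f_n = ω_n/(2π) = 0.7596/6.283 = 0.1209 Hz.

0.121 Hz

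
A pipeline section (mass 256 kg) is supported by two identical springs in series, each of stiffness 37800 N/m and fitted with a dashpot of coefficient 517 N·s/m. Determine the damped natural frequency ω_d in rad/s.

8.53 rad/s

Series springs: 1/k_eq = 2/37800, so k_eq = 37800/2 = 18900 N/m.
ω_n = √(k_eq/m) = √(18900/256) = 8.592 rad/s.
Critical damping c_c = 2√(k_eq·m) = 2√(18900 × 256) = 4399 N·s/m, so ζ = c/c_c = 517/4399 = 0.1175.
ω_d = ω_n√(1 − ζ²) = 8.592 × √(1 − 0.0138) = 8.533 rad/s.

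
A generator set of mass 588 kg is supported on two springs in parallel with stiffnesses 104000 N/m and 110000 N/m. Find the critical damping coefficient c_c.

Parallel springs add: k_eq = 104000 + 110000 = 214000 N/m.
c_c = 2√(k_eq·m) = 2√(214000 × 588) = 2 × 11220 = 22430 N·s/m.

22400 N·s/m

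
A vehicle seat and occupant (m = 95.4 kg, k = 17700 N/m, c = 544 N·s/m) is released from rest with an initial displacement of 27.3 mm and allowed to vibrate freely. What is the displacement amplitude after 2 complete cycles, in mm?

1.85 mm

ζ = c/(2√(km)) = 544/(2√(17700 × 95.4)) = 544/2599 = 0.2093.
Logarithmic decrement δ = 2πζ/√(1 − ζ²) = 2π × 0.2093/√(1 − 0.0438) = 1.345.
After n cycles, x_n/x₀ = e^(−nδ), so x_2 = 27.3 × e^(−2 × 1.345) = 27.3 × 0.06788 = 1.853 mm.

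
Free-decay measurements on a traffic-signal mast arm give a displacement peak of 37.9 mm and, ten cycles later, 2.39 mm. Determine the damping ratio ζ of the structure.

Logarithmic decrement δ = (1/n)·ln(x₀/x_n) = (1/10)·ln(37.9/2.39) = (1/10)·ln(15.86) = 0.2764.
ζ = δ/√(4π² + δ²) = 0.2764/√(39.48 + 0.0764) = 0.2764/6.289 = 0.04394.

0.0439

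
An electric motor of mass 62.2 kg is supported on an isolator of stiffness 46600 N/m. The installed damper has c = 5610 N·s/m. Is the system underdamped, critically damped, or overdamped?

c_c = 2√(k·m) = 3405 N·s/m; ζ = c/c_c = 5610/3405 = 1.65.
Since ζ > 1 the system is overdamped.

overdamped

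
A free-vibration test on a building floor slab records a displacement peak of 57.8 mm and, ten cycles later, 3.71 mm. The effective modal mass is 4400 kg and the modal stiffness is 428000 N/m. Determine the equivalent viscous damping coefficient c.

Logarithmic decrement δ = (1/n)·ln(x₀/x_n) = (1/10)·ln(57.8/3.71) = (1/10)·ln(15.58) = 0.2746.
ζ = δ/√(4π² + δ²) = 0.2746/√(39.48 + 0.0754) = 0.2746/6.289 = 0.04366.
c = ζ · 2√(km) = 0.04366 × 2√(428000 × 4400) = 0.04366 × 86790 = 3789 N·s/m.

3790 N·s/m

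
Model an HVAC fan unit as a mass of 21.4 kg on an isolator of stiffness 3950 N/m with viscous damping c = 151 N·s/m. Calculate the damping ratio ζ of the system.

ω_n = √(k/m) = √(3950/21.4) = 13.59 rad/s.
Critical damping c_c = 2√(k·m) = 2√(3950 × 21.4) = 581.5 N·s/m, so ζ = c/c_c = 151/581.5 = 0.2597.

0.260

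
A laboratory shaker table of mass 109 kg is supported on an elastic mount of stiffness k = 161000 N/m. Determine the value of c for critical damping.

8380 N·s/m

c_c = 2√(k·m) = 2√(161000 × 109) = 2 × 4189 = 8378 N·s/m.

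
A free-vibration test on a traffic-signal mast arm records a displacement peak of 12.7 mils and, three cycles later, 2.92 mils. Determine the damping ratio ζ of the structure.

Logarithmic decrement δ = (1/n)·ln(x₀/x_n) = (1/3)·ln(12.7/2.92) = (1/3)·ln(4.349) = 0.4900.
ζ = δ/√(4π² + δ²) = 0.4900/√(39.48 + 0.240) = 0.4900/6.302 = 0.07775.

0.0778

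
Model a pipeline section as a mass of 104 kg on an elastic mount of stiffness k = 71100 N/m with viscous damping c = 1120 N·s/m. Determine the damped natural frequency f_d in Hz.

ω_n = √(k/m) = √(71100/104) = 26.15 rad/s.
Critical damping c_c = 2√(k·m) = 2√(71100 × 104) = 5439 N·s/m, so ζ = c/c_c = 1120/5439 = 0.2059.
ω_d = ω_n√(1 − ζ²) = 26.15 × √(1 − 0.0424) = 25.59 rad/s.
f_d = ω_d/(2π) = 4.072 Hz.

4.07 Hz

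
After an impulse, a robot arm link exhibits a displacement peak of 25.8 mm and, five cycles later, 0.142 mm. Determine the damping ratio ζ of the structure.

0.163

Logarithmic decrement δ = (1/n)·ln(x₀/x_n) = (1/5)·ln(25.8/0.142) = (1/5)·ln(181.7) = 1.040.
ζ = δ/√(4π² + δ²) = 1.040/√(39.48 + 1.08) = 1.040/6.369 = 0.1634.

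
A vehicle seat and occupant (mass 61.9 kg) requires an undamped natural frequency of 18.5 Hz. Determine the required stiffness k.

836000 N/m

ω_n = 2πf_n = 2π × 18.5 = 116.2 rad/s.
k = m·ω_n² = 61.9 × 116.2² = 61.9 × 13510 = 836400 N/m.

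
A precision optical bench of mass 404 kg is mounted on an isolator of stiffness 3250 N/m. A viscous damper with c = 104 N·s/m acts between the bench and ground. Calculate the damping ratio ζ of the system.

ω_n = √(k/m) = √(3250/404) = 2.836 rad/s.
Critical damping c_c = 2√(k·m) = 2√(3250 × 404) = 2292 N·s/m, so ζ = c/c_c = 104/2292 = 0.04538.

0.0454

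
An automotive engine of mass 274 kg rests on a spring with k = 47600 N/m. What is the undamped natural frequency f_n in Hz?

2.10 Hz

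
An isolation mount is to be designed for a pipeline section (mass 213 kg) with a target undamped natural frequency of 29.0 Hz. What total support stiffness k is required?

ω_n = 2πf_n = 2π × 29.0 = 182.2 rad/s.
k = m·ω_n² = 213 × 182.2² = 213 × 33200 = 7072000 N/m.

7070000 N/m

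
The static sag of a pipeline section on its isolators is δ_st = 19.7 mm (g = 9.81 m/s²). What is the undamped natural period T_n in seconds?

ω_n = √(g/δ_st) = √(9.81/0.0197) = √498.0 = 22.32 rad/s.
T_n = 2π/ω_n = 6.283/22.32 = 0.2816 s.

0.282 s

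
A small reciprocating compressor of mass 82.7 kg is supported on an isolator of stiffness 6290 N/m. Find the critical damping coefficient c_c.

1440 N·s/m

c_c = 2√(k·m) = 2√(6290 × 82.7) = 2 × 721.2 = 1442 N·s/m.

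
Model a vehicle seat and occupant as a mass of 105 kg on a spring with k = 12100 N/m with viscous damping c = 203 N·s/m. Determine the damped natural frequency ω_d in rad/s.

10.7 rad/s

ω_n = √(k/m) = √(12100/105) = 10.73 rad/s.
Critical damping c_c = 2√(k·m) = 2√(12100 × 105) = 2254 N·s/m, so ζ = c/c_c = 203/2254 = 0.09005.
ω_d = ω_n√(1 − ζ²) = 10.73 × √(1 − 0.00811) = 10.69 rad/s.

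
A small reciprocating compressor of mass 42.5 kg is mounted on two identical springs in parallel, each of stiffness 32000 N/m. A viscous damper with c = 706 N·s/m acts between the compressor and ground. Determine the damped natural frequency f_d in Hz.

Parallel springs add: k_eq = 2 × 32000 = 64000 N/m.
ω_n = √(k_eq/m) = √(64000/42.5) = 38.81 rad/s.
Critical damping c_c = 2√(k_eq·m) = 2√(64000 × 42.5) = 3298 N·s/m, so ζ = c/c_c = 706/3298 = 0.2140.
ω_d = ω_n√(1 − ζ²) = 38.81 × √(1 − 0.0458) = 37.91 rad/s.
f_d = ω_d/(2π) = 6.033 Hz.

6.03 Hz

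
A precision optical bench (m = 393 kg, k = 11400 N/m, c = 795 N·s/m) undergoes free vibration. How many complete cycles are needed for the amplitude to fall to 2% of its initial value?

ζ = c/(2√(km)) = 795/(2√(11400 × 393)) = 795/4233 = 0.1878.
Logarithmic decrement δ = 2πζ/√(1 − ζ²) = 2π × 0.1878/√(1 − 0.0353) = 1.201.
x_n/x₀ = e^(−nδ) ≤ 0.02; take ln: n ≥ ln(1/0.02)/δ = 3.912/1.201 = 3.256.
So 4 complete cycles are required.

4 cycles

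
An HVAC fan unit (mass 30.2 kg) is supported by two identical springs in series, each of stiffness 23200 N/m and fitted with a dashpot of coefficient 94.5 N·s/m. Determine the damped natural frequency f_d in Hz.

3.11 Hz

Series springs: 1/k_eq = 2/23200, so k_eq = 23200/2 = 11600 N/m.
ω_n = √(k_eq/m) = √(11600/30.2) = 19.60 rad/s.
Critical damping c_c = 2√(k_eq·m) = 2√(11600 × 30.2) = 1184 N·s/m, so ζ = c/c_c = 94.5/1184 = 0.07983.
ω_d = ω_n√(1 − ζ²) = 19.60 × √(1 − 0.00637) = 19.54 rad/s.
f_d = ω_d/(2π) = 3.109 Hz.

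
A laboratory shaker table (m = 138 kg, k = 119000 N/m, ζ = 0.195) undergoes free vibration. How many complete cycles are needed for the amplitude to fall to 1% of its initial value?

Logarithmic decrement δ = 2πζ/√(1 − ζ²) = 2π × 0.1950/√(1 − 0.0380) = 1.249.
x_n/x₀ = e^(−nδ) ≤ 0.01; take ln: n ≥ ln(1/0.01)/δ = 4.605/1.249 = 3.686.
So 4 complete cycles are required.

4 cycles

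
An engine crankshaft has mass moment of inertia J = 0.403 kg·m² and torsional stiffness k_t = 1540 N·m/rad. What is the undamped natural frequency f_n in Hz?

9.84 Hz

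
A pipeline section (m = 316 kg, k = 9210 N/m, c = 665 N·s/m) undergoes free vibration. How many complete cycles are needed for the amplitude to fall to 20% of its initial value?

2 cycles

ζ = c/(2√(km)) = 665/(2√(9210 × 316)) = 665/3412 = 0.1949.
Logarithmic decrement δ = 2πζ/√(1 − ζ²) = 2π × 0.1949/√(1 − 0.0380) = 1.249.
x_n/x₀ = e^(−nδ) ≤ 0.2; take ln: n ≥ ln(1/0.2)/δ = 1.609/1.249 = 1.289.
So 2 complete cycles are required.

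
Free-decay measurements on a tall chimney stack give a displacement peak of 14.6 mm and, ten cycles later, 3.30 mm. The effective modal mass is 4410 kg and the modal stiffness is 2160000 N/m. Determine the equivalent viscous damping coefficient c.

4620 N·s/m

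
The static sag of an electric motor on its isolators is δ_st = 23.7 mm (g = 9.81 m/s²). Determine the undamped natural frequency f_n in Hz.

3.24 Hz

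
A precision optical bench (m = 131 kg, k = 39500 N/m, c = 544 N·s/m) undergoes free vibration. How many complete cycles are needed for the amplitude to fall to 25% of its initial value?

ζ = c/(2√(km)) = 544/(2√(39500 × 131)) = 544/4550 = 0.1196.
Logarithmic decrement δ = 2πζ/√(1 − ζ²) = 2π × 0.1196/√(1 − 0.0143) = 0.7567.
x_n/x₀ = e^(−nδ) ≤ 0.25; take ln: n ≥ ln(1/0.25)/δ = 1.386/0.7567 = 1.832.
So 2 complete cycles are required.

2 cycles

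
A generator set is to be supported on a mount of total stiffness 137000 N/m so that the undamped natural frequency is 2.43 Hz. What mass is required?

588 kg

ω_n = 2πf_n = 2π × 2.43 = 15.27 rad/s.
m = k/ω_n² = 137000/15.27² = 137000/233.1 = 587.7 kg.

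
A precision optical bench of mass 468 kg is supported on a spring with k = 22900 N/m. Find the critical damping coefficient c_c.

6550 N·s/m

c_c = 2√(k·m) = 2√(22900 × 468) = 2 × 3274 = 6547 N·s/m.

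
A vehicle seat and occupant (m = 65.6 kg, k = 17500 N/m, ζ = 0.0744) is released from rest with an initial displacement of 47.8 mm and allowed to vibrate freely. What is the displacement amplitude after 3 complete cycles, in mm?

Logarithmic decrement δ = 2πζ/√(1 − ζ²) = 2π × 0.07440/√(1 − 0.00554) = 0.4688.
After n cycles, x_n/x₀ = e^(−nδ), so x_3 = 47.8 × e^(−3 × 0.4688) = 47.8 × 0.2450 = 11.71 mm.

11.7 mm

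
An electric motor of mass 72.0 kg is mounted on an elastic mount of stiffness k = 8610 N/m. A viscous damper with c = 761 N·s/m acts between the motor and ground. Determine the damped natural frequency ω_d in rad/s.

ω_n = √(k/m) = √(8610/72.0) = 10.94 rad/s.
Critical damping c_c = 2√(k·m) = 2√(8610 × 72.0) = 1575 N·s/m, so ζ = c/c_c = 761/1575 = 0.4833.
ω_d = ω_n√(1 − ζ²) = 10.94 × √(1 − 0.234) = 9.574 rad/s.

9.57 rad/s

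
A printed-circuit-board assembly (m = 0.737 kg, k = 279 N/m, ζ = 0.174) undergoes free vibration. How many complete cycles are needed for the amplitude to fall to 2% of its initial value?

4 cycles

Logarithmic decrement δ = 2πζ/√(1 − ζ²) = 2π × 0.1740/√(1 − 0.0303) = 1.110.
x_n/x₀ = e^(−nδ) ≤ 0.02; take ln: n ≥ ln(1/0.02)/δ = 3.912/1.110 = 3.524.
So 4 complete cycles are required.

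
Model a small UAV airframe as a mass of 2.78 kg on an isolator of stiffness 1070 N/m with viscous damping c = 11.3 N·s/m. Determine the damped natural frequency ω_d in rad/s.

19.5 rad/s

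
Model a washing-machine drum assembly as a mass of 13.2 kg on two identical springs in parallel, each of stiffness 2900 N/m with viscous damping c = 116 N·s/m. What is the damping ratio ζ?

0.210

Parallel springs add: k_eq = 2 × 2900 = 5800 N/m.
ω_n = √(k_eq/m) = √(5800/13.2) = 20.96 rad/s.
Critical damping c_c = 2√(k_eq·m) = 2√(5800 × 13.2) = 553.4 N·s/m, so ζ = c/c_c = 116/553.4 = 0.2096.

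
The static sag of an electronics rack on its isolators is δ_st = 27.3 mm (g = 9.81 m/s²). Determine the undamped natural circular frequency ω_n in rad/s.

ω_n = √(g/δ_st) = √(9.81/0.0273) = √359.3 = 18.96 rad/s.

19.0 rad/s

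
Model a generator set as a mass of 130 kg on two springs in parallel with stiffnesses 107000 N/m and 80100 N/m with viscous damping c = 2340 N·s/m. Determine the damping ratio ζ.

Parallel springs add: k_eq = 107000 + 80100 = 187100 N/m.
ω_n = √(k_eq/m) = √(187100/130) = 37.94 rad/s.
Critical damping c_c = 2√(k_eq·m) = 2√(187100 × 130) = 9864 N·s/m, so ζ = c/c_c = 2340/9864 = 0.2372.

0.237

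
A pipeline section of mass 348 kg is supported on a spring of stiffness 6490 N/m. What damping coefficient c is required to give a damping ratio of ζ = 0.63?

1890 N·s/m

c_c = 2√(k·m) = 2√(6490 × 348) = 3006 N·s/m.
c = ζ·c_c = 0.63 × 3006 = 1894 N·s/m.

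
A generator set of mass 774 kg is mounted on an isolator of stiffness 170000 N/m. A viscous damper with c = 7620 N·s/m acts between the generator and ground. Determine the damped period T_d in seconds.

ω_n = √(k/m) = √(170000/774) = 14.82 rad/s.
Critical damping c_c = 2√(k·m) = 2√(170000 × 774) = 22940 N·s/m, so ζ = c/c_c = 7620/22940 = 0.3321.
ω_d = ω_n√(1 − ζ²) = 14.82 × √(1 − 0.110) = 13.98 rad/s.
T_d = 2π/ω_d = 0.4495 s.

0.449 s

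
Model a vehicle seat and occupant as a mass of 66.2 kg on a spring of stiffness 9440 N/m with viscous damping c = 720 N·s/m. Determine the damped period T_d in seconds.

ω_n = √(k/m) = √(9440/66.2) = 11.94 rad/s.
Critical damping c_c = 2√(k·m) = 2√(9440 × 66.2) = 1581 N·s/m, so ζ = c/c_c = 720/1581 = 0.4554.
ω_d = ω_n√(1 − ζ²) = 11.94 × √(1 − 0.207) = 10.63 rad/s.
T_d = 2π/ω_d = 0.5910 s.

0.591 s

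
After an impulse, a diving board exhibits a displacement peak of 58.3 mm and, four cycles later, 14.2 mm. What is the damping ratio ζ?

Logarithmic decrement δ = (1/n)·ln(x₀/x_n) = (1/4)·ln(58.3/14.2) = (1/4)·ln(4.106) = 0.3531.
ζ = δ/√(4π² + δ²) = 0.3531/√(39.48 + 0.125) = 0.3531/6.293 = 0.05611.

0.0561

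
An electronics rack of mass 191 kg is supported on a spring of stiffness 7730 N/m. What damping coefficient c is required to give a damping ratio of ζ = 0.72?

1750 N·s/m

c_c = 2√(k·m) = 2√(7730 × 191) = 2430 N·s/m.
c = ζ·c_c = 0.72 × 2430 = 1750 N·s/m.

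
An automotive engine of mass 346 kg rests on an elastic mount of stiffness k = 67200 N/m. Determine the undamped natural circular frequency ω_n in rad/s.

13.9 rad/s

ω_n = √(k/m) = √(67200/346) = √194.2 = 13.94 rad/s.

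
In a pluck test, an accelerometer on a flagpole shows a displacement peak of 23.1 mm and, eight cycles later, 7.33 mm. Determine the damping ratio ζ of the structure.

0.0228

Logarithmic decrement δ = (1/n)·ln(x₀/x_n) = (1/8)·ln(23.1/7.33) = (1/8)·ln(3.151) = 0.1435.
ζ = δ/√(4π² + δ²) = 0.1435/√(39.48 + 0.0206) = 0.1435/6.285 = 0.02283.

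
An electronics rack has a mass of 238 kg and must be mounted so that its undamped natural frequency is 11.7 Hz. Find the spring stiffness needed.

ω_n = 2πf_n = 2π × 11.7 = 73.51 rad/s.
k = m·ω_n² = 238 × 73.51² = 238 × 5404 = 1286000 N/m.

1290000 N/m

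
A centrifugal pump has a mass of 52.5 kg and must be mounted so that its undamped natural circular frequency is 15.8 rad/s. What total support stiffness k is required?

k = m·ω_n² = 52.5 × 15.80² = 52.5 × 249.6 = 13110 N/m.

13100 N/m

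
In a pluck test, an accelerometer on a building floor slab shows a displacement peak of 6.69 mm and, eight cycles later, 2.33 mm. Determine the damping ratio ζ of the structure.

Logarithmic decrement δ = (1/n)·ln(x₀/x_n) = (1/8)·ln(6.69/2.33) = (1/8)·ln(2.871) = 0.1318.
ζ = δ/√(4π² + δ²) = 0.1318/√(39.48 + 0.0174) = 0.1318/6.285 = 0.02098.

0.0210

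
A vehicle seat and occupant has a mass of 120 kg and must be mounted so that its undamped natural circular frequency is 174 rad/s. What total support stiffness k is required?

3630000 N/m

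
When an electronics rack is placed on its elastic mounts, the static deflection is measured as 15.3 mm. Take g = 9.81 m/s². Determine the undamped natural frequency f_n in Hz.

ω_n = √(g/δ_st) = √(9.81/0.0153) = √641.2 = 25.32 rad/s.
f_n = ω_n/(2π) = 25.32/6.283 = 4.030 Hz.

4.03 Hz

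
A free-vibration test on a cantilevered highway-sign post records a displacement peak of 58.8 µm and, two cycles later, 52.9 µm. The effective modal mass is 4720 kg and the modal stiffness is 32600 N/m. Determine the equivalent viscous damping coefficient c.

209 N·s/m

Logarithmic decrement δ = (1/n)·ln(x₀/x_n) = (1/2)·ln(58.8/52.9) = (1/2)·ln(1.112) = 0.05287.
ζ = δ/√(4π² + δ²) = 0.05287/√(39.48 + 0.00280) = 0.05287/6.283 = 0.008414.
c = ζ · 2√(km) = 0.008414 × 2√(32600 × 4720) = 0.008414 × 24810 = 208.7 N·s/m.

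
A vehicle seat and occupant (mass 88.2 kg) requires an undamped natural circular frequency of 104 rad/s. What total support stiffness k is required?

k = m·ω_n² = 88.2 × 104.0² = 88.2 × 10820 = 954000 N/m.

954000 N/m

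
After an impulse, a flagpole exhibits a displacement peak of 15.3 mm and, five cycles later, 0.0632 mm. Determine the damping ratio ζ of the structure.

0.172

Logarithmic decrement δ = (1/n)·ln(x₀/x_n) = (1/5)·ln(15.3/0.0632) = (1/5)·ln(242.1) = 1.098.
ζ = δ/√(4π² + δ²) = 1.098/√(39.48 + 1.21) = 1.098/6.378 = 0.1721.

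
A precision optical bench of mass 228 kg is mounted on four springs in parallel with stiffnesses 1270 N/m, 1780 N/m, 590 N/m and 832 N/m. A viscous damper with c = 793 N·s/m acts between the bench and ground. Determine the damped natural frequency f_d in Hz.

0.648 Hz

Parallel springs add: k_eq = 1270 + 1780 + 590 + 832 = 4472 N/m.
ω_n = √(k_eq/m) = √(4472/228) = 4.429 rad/s.
Critical damping c_c = 2√(k_eq·m) = 2√(4472 × 228) = 2020 N·s/m, so ζ = c/c_c = 793/2020 = 0.3927.
ω_d = ω_n√(1 − ζ²) = 4.429 × √(1 − 0.154) = 4.073 rad/s.
f_d = ω_d/(2π) = 0.6482 Hz.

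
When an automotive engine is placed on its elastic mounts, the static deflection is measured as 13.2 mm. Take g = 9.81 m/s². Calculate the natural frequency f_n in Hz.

4.34 Hz

ω_n = √(g/δ_st) = √(9.81/0.0132) = √743.2 = 27.26 rad/s.
f_n = ω_n/(2π) = 27.26/6.283 = 4.339 Hz.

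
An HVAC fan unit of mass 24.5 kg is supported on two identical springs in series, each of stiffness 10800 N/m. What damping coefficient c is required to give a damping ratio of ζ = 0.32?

Series springs: 1/k_eq = 2/10800, so k_eq = 10800/2 = 5400 N/m.
c_c = 2√(k_eq·m) = 2√(5400 × 24.5) = 727.5 N·s/m.
c = ζ·c_c = 0.32 × 727.5 = 232.8 N·s/m.

233 N·s/m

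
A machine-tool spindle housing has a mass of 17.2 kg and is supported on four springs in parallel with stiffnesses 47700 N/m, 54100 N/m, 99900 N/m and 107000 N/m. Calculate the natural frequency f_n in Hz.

21.3 Hz

Parallel springs add: k_eq = 47700 + 54100 + 99900 + 107000 = 308700 N/m.
ω_n = √(k_eq/m) = √(308700/17.2) = √17950 = 134.0 rad/s.
f_n = ω_n/(2π) = 134.0/6.283 = 21.32 Hz.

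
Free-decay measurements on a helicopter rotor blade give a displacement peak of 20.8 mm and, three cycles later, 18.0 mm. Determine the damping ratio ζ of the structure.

0.00767

Logarithmic decrement δ = (1/n)·ln(x₀/x_n) = (1/3)·ln(20.8/18.0) = (1/3)·ln(1.156) = 0.04819.
ζ = δ/√(4π² + δ²) = 0.04819/√(39.48 + 0.00232) = 0.04819/6.283 = 0.007670.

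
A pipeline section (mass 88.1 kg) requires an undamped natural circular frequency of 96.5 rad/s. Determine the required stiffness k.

k = m·ω_n² = 88.1 × 96.50² = 88.1 × 9312 = 820400 N/m.

820000 N/m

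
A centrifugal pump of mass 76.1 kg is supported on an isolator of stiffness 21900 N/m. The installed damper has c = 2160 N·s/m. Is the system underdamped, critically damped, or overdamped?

underdamped

c_c = 2√(k·m) = 2582 N·s/m; ζ = c/c_c = 2160/2582 = 0.837.
Since ζ < 1 the system is underdamped.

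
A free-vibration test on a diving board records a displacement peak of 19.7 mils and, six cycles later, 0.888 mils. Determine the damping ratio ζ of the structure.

Logarithmic decrement δ = (1/n)·ln(x₀/x_n) = (1/6)·ln(19.7/0.888) = (1/6)·ln(22.18) = 0.5166.
ζ = δ/√(4π² + δ²) = 0.5166/√(39.48 + 0.267) = 0.5166/6.304 = 0.08194.

0.0819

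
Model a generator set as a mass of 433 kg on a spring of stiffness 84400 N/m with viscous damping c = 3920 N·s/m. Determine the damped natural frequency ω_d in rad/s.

ω_n = √(k/m) = √(84400/433) = 13.96 rad/s.
Critical damping c_c = 2√(k·m) = 2√(84400 × 433) = 12090 N·s/m, so ζ = c/c_c = 3920/12090 = 0.3242.
ω_d = ω_n√(1 − ζ²) = 13.96 × √(1 − 0.105) = 13.21 rad/s.

13.2 rad/s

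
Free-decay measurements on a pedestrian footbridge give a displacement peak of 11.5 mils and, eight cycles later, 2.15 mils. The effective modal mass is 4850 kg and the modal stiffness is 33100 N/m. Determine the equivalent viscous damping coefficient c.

Logarithmic decrement δ = (1/n)·ln(x₀/x_n) = (1/8)·ln(11.5/2.15) = (1/8)·ln(5.349) = 0.2096.
ζ = δ/√(4π² + δ²) = 0.2096/√(39.48 + 0.0439) = 0.2096/6.287 = 0.03334.
c = ζ · 2√(km) = 0.03334 × 2√(33100 × 4850) = 0.03334 × 25340 = 844.9 N·s/m.

845 N·s/m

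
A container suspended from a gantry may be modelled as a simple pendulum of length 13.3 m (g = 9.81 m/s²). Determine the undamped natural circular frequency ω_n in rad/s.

For a simple pendulum ω_n = √(g/L) = √(9.81/13.3) = √0.7376 = 0.8588 rad/s.

0.859 rad/s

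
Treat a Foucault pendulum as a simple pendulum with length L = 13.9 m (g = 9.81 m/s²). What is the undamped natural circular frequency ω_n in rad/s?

For a simple pendulum ω_n = √(g/L) = √(9.81/13.9) = √0.7058 = 0.8401 rad/s.

0.840 rad/s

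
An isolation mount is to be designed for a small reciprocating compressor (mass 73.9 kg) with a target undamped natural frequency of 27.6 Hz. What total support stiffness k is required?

2220000 N/m

ω_n = 2πf_n = 2π × 27.6 = 173.4 rad/s.
k = m·ω_n² = 73.9 × 173.4² = 73.9 × 30070 = 2222000 N/m.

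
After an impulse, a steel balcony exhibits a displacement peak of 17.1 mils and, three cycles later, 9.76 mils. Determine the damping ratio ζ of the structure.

0.0297

Logarithmic decrement δ = (1/n)·ln(x₀/x_n) = (1/3)·ln(17.1/9.76) = (1/3)·ln(1.752) = 0.1869.
ζ = δ/√(4π² + δ²) = 0.1869/√(39.48 + 0.0349) = 0.1869/6.286 = 0.02974.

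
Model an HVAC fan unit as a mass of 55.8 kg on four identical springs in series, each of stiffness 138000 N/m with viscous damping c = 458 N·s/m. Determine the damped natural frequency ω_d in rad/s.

Series springs: 1/k_eq = 4/138000, so k_eq = 138000/4 = 34500 N/m.
ω_n = √(k_eq/m) = √(34500/55.8) = 24.87 rad/s.
Critical damping c_c = 2√(k_eq·m) = 2√(34500 × 55.8) = 2775 N·s/m, so ζ = c/c_c = 458/2775 = 0.1650.
ω_d = ω_n√(1 − ζ²) = 24.87 × √(1 − 0.0272) = 24.52 rad/s.

24.5 rad/s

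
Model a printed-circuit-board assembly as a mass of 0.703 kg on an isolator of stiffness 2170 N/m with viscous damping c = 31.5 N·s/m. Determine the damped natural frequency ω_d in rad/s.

ω_n = √(k/m) = √(2170/0.703) = 55.56 rad/s.
Critical damping c_c = 2√(k·m) = 2√(2170 × 0.703) = 78.12 N·s/m, so ζ = c/c_c = 31.5/78.12 = 0.4032.
ω_d = ω_n√(1 − ζ²) = 55.56 × √(1 − 0.163) = 50.84 rad/s.

50.8 rad/s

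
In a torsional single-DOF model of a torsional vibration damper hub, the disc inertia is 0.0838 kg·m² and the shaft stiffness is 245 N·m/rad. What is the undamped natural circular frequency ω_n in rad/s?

54.1 rad/s

ω_n = √(k_t/J) = √(245/0.0838) = √2924 = 54.07 rad/s.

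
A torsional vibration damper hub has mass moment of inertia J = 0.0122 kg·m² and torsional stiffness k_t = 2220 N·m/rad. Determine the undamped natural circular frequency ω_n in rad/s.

ω_n = √(k_t/J) = √(2220/0.0122) = √182000 = 426.6 rad/s.

427 rad/s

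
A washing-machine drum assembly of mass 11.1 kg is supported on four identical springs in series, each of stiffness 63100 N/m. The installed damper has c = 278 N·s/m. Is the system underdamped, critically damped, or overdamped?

underdamped

Series springs: 1/k_eq = 4/63100, so k_eq = 63100/4 = 15780 N/m.
c_c = 2√(k_eq·m) = 836.9 N·s/m; ζ = c/c_c = 278/836.9 = 0.332.
Since ζ < 1 the system is underdamped.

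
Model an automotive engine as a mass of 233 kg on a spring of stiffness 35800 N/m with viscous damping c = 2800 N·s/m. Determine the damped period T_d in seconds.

0.580 s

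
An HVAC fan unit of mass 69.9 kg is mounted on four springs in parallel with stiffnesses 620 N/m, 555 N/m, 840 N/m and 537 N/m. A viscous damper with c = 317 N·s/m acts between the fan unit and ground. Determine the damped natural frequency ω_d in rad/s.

5.60 rad/s

Parallel springs add: k_eq = 620 + 555 + 840 + 537 = 2552 N/m.
ω_n = √(k_eq/m) = √(2552/69.9) = 6.042 rad/s.
Critical damping c_c = 2√(k_eq·m) = 2√(2552 × 69.9) = 844.7 N·s/m, so ζ = c/c_c = 317/844.7 = 0.3753.
ω_d = ω_n√(1 − ζ²) = 6.042 × √(1 − 0.141) = 5.601 rad/s.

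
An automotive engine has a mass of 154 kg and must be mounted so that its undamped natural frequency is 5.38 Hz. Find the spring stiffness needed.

ω_n = 2πf_n = 2π × 5.38 = 33.80 rad/s.
k = m·ω_n² = 154 × 33.80² = 154 × 1143 = 176000 N/m.

176000 N/m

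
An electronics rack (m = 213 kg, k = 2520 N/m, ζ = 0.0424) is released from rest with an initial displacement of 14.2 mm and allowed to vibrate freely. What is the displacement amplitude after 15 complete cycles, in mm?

0.260 mm

Logarithmic decrement δ = 2πζ/√(1 − ζ²) = 2π × 0.04240/√(1 − 0.00180) = 0.2666.
After n cycles, x_n/x₀ = e^(−nδ), so x_15 = 14.2 × e^(−15 × 0.2666) = 14.2 × 0.01832 = 0.2602 mm.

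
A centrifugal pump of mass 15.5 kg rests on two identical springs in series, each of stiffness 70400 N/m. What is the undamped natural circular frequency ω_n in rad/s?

47.7 rad/s

Series springs: 1/k_eq = 2/70400, so k_eq = 70400/2 = 35200 N/m.
ω_n = √(k_eq/m) = √(35200/15.5) = √2271 = 47.65 rad/s.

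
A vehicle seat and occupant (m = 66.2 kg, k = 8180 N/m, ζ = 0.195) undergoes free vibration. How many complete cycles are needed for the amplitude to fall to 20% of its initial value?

2 cycles

Logarithmic decrement δ = 2πζ/√(1 − ζ²) = 2π × 0.1950/√(1 − 0.0380) = 1.249.
x_n/x₀ = e^(−nδ) ≤ 0.2; take ln: n ≥ ln(1/0.2)/δ = 1.609/1.249 = 1.288.
So 2 complete cycles are required.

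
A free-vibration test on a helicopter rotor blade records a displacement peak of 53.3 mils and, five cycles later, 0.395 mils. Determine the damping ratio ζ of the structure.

Logarithmic decrement δ = (1/n)·ln(x₀/x_n) = (1/5)·ln(53.3/0.395) = (1/5)·ln(134.9) = 0.9810.
ζ = δ/√(4π² + δ²) = 0.9810/√(39.48 + 0.962) = 0.9810/6.359 = 0.1543.

0.154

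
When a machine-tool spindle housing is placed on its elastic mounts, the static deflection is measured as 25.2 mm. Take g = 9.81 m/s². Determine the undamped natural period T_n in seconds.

0.318 s

ω_n = √(g/δ_st) = √(9.81/0.0252) = √389.3 = 19.73 rad/s.
T_n = 2π/ω_n = 6.283/19.73 = 0.3185 s.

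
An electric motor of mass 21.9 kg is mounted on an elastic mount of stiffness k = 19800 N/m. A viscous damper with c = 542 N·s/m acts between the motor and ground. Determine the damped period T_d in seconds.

0.229 s

ω_n = √(k/m) = √(19800/21.9) = 30.07 rad/s.
Critical damping c_c = 2√(k·m) = 2√(19800 × 21.9) = 1317 N·s/m, so ζ = c/c_c = 542/1317 = 0.4115.
ω_d = ω_n√(1 − ζ²) = 30.07 × √(1 − 0.169) = 27.40 rad/s.
T_d = 2π/ω_d = 0.2293 s.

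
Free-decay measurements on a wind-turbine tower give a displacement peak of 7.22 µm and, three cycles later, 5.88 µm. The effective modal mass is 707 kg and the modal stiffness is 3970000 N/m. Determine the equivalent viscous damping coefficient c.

Logarithmic decrement δ = (1/n)·ln(x₀/x_n) = (1/3)·ln(7.22/5.88) = (1/3)·ln(1.228) = 0.06843.
ζ = δ/√(4π² + δ²) = 0.06843/√(39.48 + 0.00468) = 0.06843/6.284 = 0.01089.
c = ζ · 2√(km) = 0.01089 × 2√(3970000 × 707) = 0.01089 × 106000 = 1154 N·s/m.

1150 N·s/m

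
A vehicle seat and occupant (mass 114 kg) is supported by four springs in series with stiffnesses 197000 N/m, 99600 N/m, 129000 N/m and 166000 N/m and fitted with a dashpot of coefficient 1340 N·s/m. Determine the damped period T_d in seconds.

0.383 s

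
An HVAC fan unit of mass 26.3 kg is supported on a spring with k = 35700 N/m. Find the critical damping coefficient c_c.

1940 N·s/m

c_c = 2√(k·m) = 2√(35700 × 26.3) = 2 × 969.0 = 1938 N·s/m.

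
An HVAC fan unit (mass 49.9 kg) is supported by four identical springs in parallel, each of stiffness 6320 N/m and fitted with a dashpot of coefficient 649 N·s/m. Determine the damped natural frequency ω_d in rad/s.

21.5 rad/s

Parallel springs add: k_eq = 4 × 6320 = 25280 N/m.
ω_n = √(k_eq/m) = √(25280/49.9) = 22.51 rad/s.
Critical damping c_c = 2√(k_eq·m) = 2√(25280 × 49.9) = 2246 N·s/m, so ζ = c/c_c = 649/2246 = 0.2889.
ω_d = ω_n√(1 − ζ²) = 22.51 × √(1 − 0.0835) = 21.55 rad/s.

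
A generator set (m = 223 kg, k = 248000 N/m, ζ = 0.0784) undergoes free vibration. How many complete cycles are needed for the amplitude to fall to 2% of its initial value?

8 cycles

Logarithmic decrement δ = 2πζ/√(1 − ζ²) = 2π × 0.07840/√(1 − 0.00615) = 0.4941.
x_n/x₀ = e^(−nδ) ≤ 0.02; take ln: n ≥ ln(1/0.02)/δ = 3.912/0.4941 = 7.917.
So 8 complete cycles are required.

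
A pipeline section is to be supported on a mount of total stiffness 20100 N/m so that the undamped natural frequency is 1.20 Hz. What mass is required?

354 kg

ω_n = 2πf_n = 2π × 1.20 = 7.540 rad/s.
m = k/ω_n² = 20100/7.540² = 20100/56.85 = 353.6 kg.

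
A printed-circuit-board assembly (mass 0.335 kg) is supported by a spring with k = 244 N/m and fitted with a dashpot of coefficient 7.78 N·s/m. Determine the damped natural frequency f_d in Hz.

ω_n = √(k/m) = √(244.0/0.335) = 26.99 rad/s.
Critical damping c_c = 2√(k·m) = 2√(244.0 × 0.335) = 18.08 N·s/m, so ζ = c/c_c = 7.78/18.08 = 0.4303.
ω_d = ω_n√(1 − ζ²) = 26.99 × √(1 − 0.185) = 24.36 rad/s.
f_d = ω_d/(2π) = 3.877 Hz.

3.88 Hz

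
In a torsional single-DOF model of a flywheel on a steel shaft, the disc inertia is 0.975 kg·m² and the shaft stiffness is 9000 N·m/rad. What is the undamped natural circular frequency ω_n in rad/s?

96.1 rad/s

ω_n = √(k_t/J) = √(9000/0.975) = √9231 = 96.08 rad/s.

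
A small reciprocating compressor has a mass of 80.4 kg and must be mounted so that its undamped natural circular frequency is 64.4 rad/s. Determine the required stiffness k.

k = m·ω_n² = 80.4 × 64.40² = 80.4 × 4147 = 333400 N/m.

333000 N/m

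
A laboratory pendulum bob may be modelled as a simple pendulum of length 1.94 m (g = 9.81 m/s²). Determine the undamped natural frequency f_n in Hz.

For a simple pendulum ω_n = √(g/L) = √(9.81/1.94) = √5.057 = 2.249 rad/s.
f_n = ω_n/(2π) = 2.249/6.283 = 0.3579 Hz.

0.358 Hz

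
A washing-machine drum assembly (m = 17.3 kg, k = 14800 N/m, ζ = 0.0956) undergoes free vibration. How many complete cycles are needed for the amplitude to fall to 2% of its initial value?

7 cycles

Logarithmic decrement δ = 2πζ/√(1 − ζ²) = 2π × 0.09560/√(1 − 0.00914) = 0.6034.
x_n/x₀ = e^(−nδ) ≤ 0.02; take ln: n ≥ ln(1/0.02)/δ = 3.912/0.6034 = 6.483.
So 7 complete cycles are required.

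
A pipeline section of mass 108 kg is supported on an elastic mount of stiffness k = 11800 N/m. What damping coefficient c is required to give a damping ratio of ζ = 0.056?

c_c = 2√(k·m) = 2√(11800 × 108) = 2258 N·s/m.
c = ζ·c_c = 0.056 × 2258 = 126.4 N·s/m.

126 N·s/m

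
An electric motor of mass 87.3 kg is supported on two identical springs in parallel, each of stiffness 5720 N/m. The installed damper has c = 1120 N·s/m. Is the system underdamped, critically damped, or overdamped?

underdamped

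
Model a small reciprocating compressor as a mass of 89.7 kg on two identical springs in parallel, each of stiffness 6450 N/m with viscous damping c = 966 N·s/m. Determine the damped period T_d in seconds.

0.586 s

Parallel springs add: k_eq = 2 × 6450 = 12900 N/m.
ω_n = √(k_eq/m) = √(12900/89.7) = 11.99 rad/s.
Critical damping c_c = 2√(k_eq·m) = 2√(12900 × 89.7) = 2151 N·s/m, so ζ = c/c_c = 966/2151 = 0.4490.
ω_d = ω_n√(1 − ζ²) = 11.99 × √(1 − 0.202) = 10.72 rad/s.
T_d = 2π/ω_d = 0.5864 s.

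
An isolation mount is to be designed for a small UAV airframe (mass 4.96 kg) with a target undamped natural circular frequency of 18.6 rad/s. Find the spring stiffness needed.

1720 N/m

k = m·ω_n² = 4.96 × 18.60² = 4.96 × 346.0 = 1716 N/m.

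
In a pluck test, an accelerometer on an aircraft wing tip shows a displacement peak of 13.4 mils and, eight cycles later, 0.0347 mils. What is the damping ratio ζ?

Logarithmic decrement δ = (1/n)·ln(x₀/x_n) = (1/8)·ln(13.4/0.0347) = (1/8)·ln(386.2) = 0.7445.
ζ = δ/√(4π² + δ²) = 0.7445/√(39.48 + 0.554) = 0.7445/6.327 = 0.1177.

0.118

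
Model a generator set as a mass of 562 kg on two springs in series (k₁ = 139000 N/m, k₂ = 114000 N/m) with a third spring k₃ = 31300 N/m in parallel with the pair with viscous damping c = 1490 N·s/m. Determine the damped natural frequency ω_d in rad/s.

Series pair: k_s = k₁k₂/(k₁+k₂) = (139000)(114000)/(139000 + 114000) = 62630 N/m. In parallel with k₃: k_eq = 62630 + 31300 = 93930 N/m.
ω_n = √(k_eq/m) = √(93930/562) = 12.93 rad/s.
Critical damping c_c = 2√(k_eq·m) = 2√(93930 × 562) = 14530 N·s/m, so ζ = c/c_c = 1490/14530 = 0.1025.
ω_d = ω_n√(1 − ζ²) = 12.93 × √(1 − 0.0105) = 12.86 rad/s.

12.9 rad/s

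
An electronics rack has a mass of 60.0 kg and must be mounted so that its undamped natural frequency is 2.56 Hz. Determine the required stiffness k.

ω_n = 2πf_n = 2π × 2.56 = 16.08 rad/s.
k = m·ω_n² = 60.0 × 16.08² = 60.0 × 258.7 = 15520 N/m.

15500 N/m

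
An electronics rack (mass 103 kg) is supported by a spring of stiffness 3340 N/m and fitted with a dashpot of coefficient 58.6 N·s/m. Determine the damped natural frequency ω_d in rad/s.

ω_n = √(k/m) = √(3340/103) = 5.694 rad/s.
Critical damping c_c = 2√(k·m) = 2√(3340 × 103) = 1173 N·s/m, so ζ = c/c_c = 58.6/1173 = 0.04995.
ω_d = ω_n√(1 − ζ²) = 5.694 × √(1 − 0.00250) = 5.687 rad/s.

5.69 rad/s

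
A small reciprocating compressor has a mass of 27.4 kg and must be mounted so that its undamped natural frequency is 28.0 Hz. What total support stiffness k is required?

ω_n = 2πf_n = 2π × 28.0 = 175.9 rad/s.
k = m·ω_n² = 27.4 × 175.9² = 27.4 × 30950 = 848100 N/m.

848000 N/m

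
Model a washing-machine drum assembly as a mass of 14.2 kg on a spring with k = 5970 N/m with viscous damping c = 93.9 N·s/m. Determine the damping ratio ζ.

ω_n = √(k/m) = √(5970/14.2) = 20.50 rad/s.
Critical damping c_c = 2√(k·m) = 2√(5970 × 14.2) = 582.3 N·s/m, so ζ = c/c_c = 93.9/582.3 = 0.1613.

0.161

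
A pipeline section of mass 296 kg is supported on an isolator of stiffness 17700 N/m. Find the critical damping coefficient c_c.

4580 N·s/m

c_c = 2√(k·m) = 2√(17700 × 296) = 2 × 2289 = 4578 N·s/m.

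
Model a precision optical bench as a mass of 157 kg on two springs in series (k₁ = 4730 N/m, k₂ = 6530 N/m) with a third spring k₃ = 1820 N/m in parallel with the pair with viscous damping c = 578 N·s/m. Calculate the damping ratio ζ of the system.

0.341

Series pair: k_s = k₁k₂/(k₁+k₂) = (4730)(6530)/(4730 + 6530) = 2743 N/m. In parallel with k₃: k_eq = 2743 + 1820 = 4563 N/m.
ω_n = √(k_eq/m) = √(4563/157) = 5.391 rad/s.
Critical damping c_c = 2√(k_eq·m) = 2√(4563 × 157) = 1693 N·s/m, so ζ = c/c_c = 578/1693 = 0.3414.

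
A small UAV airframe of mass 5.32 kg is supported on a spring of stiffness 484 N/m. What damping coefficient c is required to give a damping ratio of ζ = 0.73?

c_c = 2√(k·m) = 2√(484.0 × 5.32) = 101.5 N·s/m.
c = ζ·c_c = 0.73 × 101.5 = 74.09 N·s/m.

74.1 N·s/m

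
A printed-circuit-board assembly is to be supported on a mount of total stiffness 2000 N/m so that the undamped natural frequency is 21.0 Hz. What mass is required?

0.115 kg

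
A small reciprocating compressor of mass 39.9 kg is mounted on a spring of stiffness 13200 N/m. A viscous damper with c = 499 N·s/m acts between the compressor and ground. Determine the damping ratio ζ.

ω_n = √(k/m) = √(13200/39.9) = 18.19 rad/s.
Critical damping c_c = 2√(k·m) = 2√(13200 × 39.9) = 1451 N·s/m, so ζ = c/c_c = 499/1451 = 0.3438.

0.344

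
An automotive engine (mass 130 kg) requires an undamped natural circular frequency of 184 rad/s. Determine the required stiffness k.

4400000 N/m

k = m·ω_n² = 130 × 184.0² = 130 × 33860 = 4401000 N/m.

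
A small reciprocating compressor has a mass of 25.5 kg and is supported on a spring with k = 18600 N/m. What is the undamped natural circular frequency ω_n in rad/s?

ω_n = √(k/m) = √(18600/25.5) = √729.4 = 27.01 rad/s.

27.0 rad/s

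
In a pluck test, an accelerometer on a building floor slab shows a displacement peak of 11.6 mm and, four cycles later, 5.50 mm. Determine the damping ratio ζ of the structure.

0.0297

Logarithmic decrement δ = (1/n)·ln(x₀/x_n) = (1/4)·ln(11.6/5.50) = (1/4)·ln(2.109) = 0.1866.
ζ = δ/√(4π² + δ²) = 0.1866/√(39.48 + 0.0348) = 0.1866/6.286 = 0.02968.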